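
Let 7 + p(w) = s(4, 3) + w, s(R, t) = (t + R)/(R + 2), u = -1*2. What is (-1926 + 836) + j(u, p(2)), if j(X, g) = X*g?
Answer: -3247/3 ≈ -1082.3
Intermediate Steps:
u = -2
s(R, t) = (R + t)/(2 + R)
p(w) = -35/6 + w (p(w) = -7 + ((4 + 3)/(2 + 4) + w) = -7 + (7/6 + w) = -35/6 + w)
(-1926 + 836) + j(u, p(2)) = (-1926 + 836) - 2*(-35/6 + 2) = -1090 - 2*(-23/6) = -1090 + 23/3 = -3247/3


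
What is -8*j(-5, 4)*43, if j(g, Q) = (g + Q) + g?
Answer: 2064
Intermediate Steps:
j(g, Q) = Q + 2*g (j(g, Q) = (Q + g) + g = Q + 2*g)
-8*j(-5, 4)*43 = -8*(4 + 2*(-5))*43 = -8*(4 - 10)*43 = -8*(-6)*43 = 48*43 = 2064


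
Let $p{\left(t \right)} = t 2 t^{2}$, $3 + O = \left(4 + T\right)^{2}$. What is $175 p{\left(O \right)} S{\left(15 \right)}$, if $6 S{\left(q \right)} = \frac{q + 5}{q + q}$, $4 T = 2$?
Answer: $\frac{6387675}{32} \approx 1.9961 \cdot 10^{5}$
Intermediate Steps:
$T = \frac{1}{2}$ ($T = \frac{1}{4} \cdot 2 = \frac{1}{2} \approx 0.5$)
$O = \frac{69}{4}$ ($O = -3 + \left(4 + \frac{1}{2}\right)^{2} = -3 + \left(\frac{9}{2}\right)^{2} = -3 + \frac{81}{4} = \frac{69}{4} \approx 17.25$)
$S{\left(q \right)} = \frac{5 + q}{12 q}$ ($S{\left(q \right)} = \frac{\left(q + 5\right) \frac{1}{q + q}}{6} = \frac{\left(5 + q\right) \frac{1}{2 q}}{6} = \frac{\frac{1}{2} \frac{1}{q} \left(5 + q\right)}{6} = \frac{5 + q}{12 q}$)
$p{\left(t \right)} = 2 t^{3}$ ($p{\left(t \right)} = 2 t t^{2} = 2 t^{3}$)
$175 p{\left(O \right)} S{\left(15 \right)} = 175 \cdot 2 \left(\frac{69}{4}\right)^{3} \frac{5 + 15}{12 \cdot 15} = 175 \cdot 2 \cdot \frac{328509}{64} \cdot \frac{1}{12} \cdot \frac{1}{15} \cdot 20 = 175 \cdot \frac{328509}{32} \cdot \frac{1}{9} = \frac{57489075}{32} \cdot \frac{1}{9} = \frac{6387675}{32}$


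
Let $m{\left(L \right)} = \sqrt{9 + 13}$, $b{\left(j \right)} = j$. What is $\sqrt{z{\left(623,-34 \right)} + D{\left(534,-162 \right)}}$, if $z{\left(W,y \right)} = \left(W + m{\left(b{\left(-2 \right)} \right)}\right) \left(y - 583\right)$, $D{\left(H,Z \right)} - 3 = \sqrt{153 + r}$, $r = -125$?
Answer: $\sqrt{-384388 - 617 \sqrt{22} + 2 \sqrt{7}} \approx 622.32 i$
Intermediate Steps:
$m{\left(L \right)} = \sqrt{22}$
$D{\left(H,Z \right)} = 3 + 2 \sqrt{7}$ ($D{\left(H,Z \right)} = 3 + \sqrt{153 - 125} = 3 + \sqrt{28} = 3 + 2 \sqrt{7}$)
$z{\left(W,y \right)} = \left(-583 + y\right) \left(W + \sqrt{22}\right)$ ($z{\left(W,y \right)} = \left(W + \sqrt{22}\right) \left(y - 583\right) = \left(W + \sqrt{22}\right) \left(-583 + y\right) = \left(-583 + y\right) \left(W + \sqrt{22}\right)$)
$\sqrt{z{\left(623,-34 \right)} + D{\left(534,-162 \right)}} = \sqrt{\left(\left(-583\right) 623 - 583 \sqrt{22} + 623 \left(-34\right) - 34 \sqrt{22}\right) + \left(3 + 2 \sqrt{7}\right)} = \sqrt{\left(-363209 - 583 \sqrt{22} - 21182 - 34 \sqrt{22}\right) + \left(3 + 2 \sqrt{7}\right)} = \sqrt{\left(-384391 - 617 \sqrt{22}\right) + \left(3 + 2 \sqrt{7}\right)} = \sqrt{-384388 - 617 \sqrt{22} + 2 \sqrt{7}}$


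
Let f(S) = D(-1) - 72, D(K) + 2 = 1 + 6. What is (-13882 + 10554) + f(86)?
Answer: -3395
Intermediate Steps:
D(K) = 5 (D(K) = -2 + (1 + 6) = -2 + 7 = 5)
f(S) = -67 (f(S) = 5 - 72 = -67)
(-13882 + 10554) + f(86) = (-13882 + 10554) - 67 = -3328 - 67 = -3395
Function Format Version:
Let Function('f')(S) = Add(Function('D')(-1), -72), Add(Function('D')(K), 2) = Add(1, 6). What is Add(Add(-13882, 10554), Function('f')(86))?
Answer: -3395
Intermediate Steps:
Function('D')(K) = 5 (Function('D')(K) = Add(-2, Add(1, 6)) = Add(-2, 7) = 5)
Function('f')(S) = -67 (Function('f')(S) = Add(5, -72) = -67)
Add(Add(-13882, 10554), Function('f')(86)) = Add(Add(-13882, 10554), -67) = Add(-3328, -67) = -3395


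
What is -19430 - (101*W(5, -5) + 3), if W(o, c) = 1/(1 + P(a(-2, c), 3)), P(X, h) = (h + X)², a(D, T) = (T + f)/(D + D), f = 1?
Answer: -330462/17 ≈ -19439.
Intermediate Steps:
a(D, T) = (1 + T)/(2*D) (a(D, T) = (T + 1)/(D + D) = (1 + T)/((2*D)) = (1 + T)*(1/(2*D)) = (1 + T)/(2*D))
P(X, h) = (X + h)²
W(o, c) = 1/(1 + (11/4 - c/4)²) (W(o, c) = 1/(1 + ((½)*(1 + c)/(-2) + 3)²) = 1/(1 + ((½)*(-½)*(1 + c) + 3)²) = 1/(1 + ((-¼ - c/4) + 3)²) = 1/(1 + (11/4 - c/4)²))
-19430 - (101*W(5, -5) + 3) = -19430 - (101*(16/(16 + (11 - 1*(-5))²)) + 3) = -19430 - (101*(16/(16 + (11 + 5)²)) + 3) = -19430 - (101*(16/(16 + 16²)) + 3) = -19430 - (101*(16/(16 + 256)) + 3) = -19430 - (101*(16/272) + 3) = -19430 - (101*(16*(1/272)) + 3) = -19430 - (101*(1/17) + 3) = -19430 - (101/17 + 3) = -19430 - 1*152/17 = -19430 - 152/17 = -330462/17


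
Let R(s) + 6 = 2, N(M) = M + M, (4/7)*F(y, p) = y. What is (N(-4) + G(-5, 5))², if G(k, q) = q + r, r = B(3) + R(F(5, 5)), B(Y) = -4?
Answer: 121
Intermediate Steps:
F(y, p) = 7*y/4
N(M) = 2*M
R(s) = -4 (R(s) = -6 + 2 = -4)
r = -8 (r = -4 - 4 = -8)
G(k, q) = -8 + q (G(k, q) = q - 8 = -8 + q)
(N(-4) + G(-5, 5))² = (2*(-4) + (-8 + 5))² = (-8 - 3)² = (-11)² = 121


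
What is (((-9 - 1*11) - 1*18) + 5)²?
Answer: 1089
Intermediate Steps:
(((-9 - 1*11) - 1*18) + 5)² = (((-9 - 11) - 18) + 5)² = ((-20 - 18) + 5)² = (-38 + 5)² = (-33)² = 1089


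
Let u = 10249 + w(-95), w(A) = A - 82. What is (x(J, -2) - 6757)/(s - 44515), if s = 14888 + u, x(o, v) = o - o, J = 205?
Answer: 6757/19555 ≈ 0.34554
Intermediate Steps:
w(A) = -82 + A
u = 10072 (u = 10249 + (-82 - 95) = 10249 - 177 = 10072)
x(o, v) = 0
s = 24960 (s = 14888 + 10072 = 24960)
(x(J, -2) - 6757)/(s - 44515) = (0 - 6757)/(24960 - 44515) = -6757/(-19555) = -6757*(-1/19555) = 6757/19555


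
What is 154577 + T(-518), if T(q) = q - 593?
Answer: 153466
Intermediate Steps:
T(q) = -593 + q
154577 + T(-518) = 154577 + (-593 - 518) = 154577 - 1111 = 153466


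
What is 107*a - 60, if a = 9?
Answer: 903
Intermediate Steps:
107*a - 60 = 107*9 - 60 = 963 - 60 = 903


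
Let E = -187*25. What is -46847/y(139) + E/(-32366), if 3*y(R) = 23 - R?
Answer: 2274646153/1877228 ≈ 1211.7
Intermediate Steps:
E = -4675
y(R) = 23/3 - R/3 (y(R) = (23 - R)/3 = 23/3 - R/3)
-46847/y(139) + E/(-32366) = -46847/(23/3 - ⅓*139) - 4675/(-32366) = -46847/(23/3 - 139/3) - 4675*(-1/32366) = -46847/(-116/3) + 4675/32366 = -46847*(-3/116) + 4675/32366 = 140541/116 + 4675/32366 = 2274646153/1877228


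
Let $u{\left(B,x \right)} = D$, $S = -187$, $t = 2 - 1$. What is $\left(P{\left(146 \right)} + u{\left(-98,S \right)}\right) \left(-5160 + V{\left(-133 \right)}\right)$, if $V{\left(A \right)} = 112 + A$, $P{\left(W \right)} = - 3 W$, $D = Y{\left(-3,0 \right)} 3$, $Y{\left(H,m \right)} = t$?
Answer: $2253735$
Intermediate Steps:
$t = 1$
$Y{\left(H,m \right)} = 1$
$D = 3$ ($D = 1 \cdot 3 = 3$)
$u{\left(B,x \right)} = 3$
$\left(P{\left(146 \right)} + u{\left(-98,S \right)}\right) \left(-5160 + V{\left(-133 \right)}\right) = \left(\left(-3\right) 146 + 3\right) \left(-5160 + \left(112 - 133\right)\right) = \left(-438 + 3\right) \left(-5160 - 21\right) = \left(-435\right) \left(-5181\right) = 2253735$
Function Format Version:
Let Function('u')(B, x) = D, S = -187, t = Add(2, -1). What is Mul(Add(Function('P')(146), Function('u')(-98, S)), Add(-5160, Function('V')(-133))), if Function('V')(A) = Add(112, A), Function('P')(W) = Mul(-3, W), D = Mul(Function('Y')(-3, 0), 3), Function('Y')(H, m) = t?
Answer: 2253735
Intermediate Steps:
t = 1
Function('Y')(H, m) = 1
D = 3 (D = Mul(1, 3) = 3)
Function('u')(B, x) = 3
Mul(Add(Function('P')(146), Function('u')(-98, S)), Add(-5160, Function('V')(-133))) = Mul(Add(Mul(-3, 146), 3), Add(-5160, Add(112, -133))) = Mul(Add(-438, 3), Add(-5160, -21)) = Mul(-435, -5181) = 2253735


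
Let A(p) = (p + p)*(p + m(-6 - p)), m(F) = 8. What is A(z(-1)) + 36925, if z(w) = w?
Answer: 36911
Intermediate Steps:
A(p) = 2*p*(8 + p) (A(p) = (p + p)*(p + 8) = (2*p)*(8 + p) = 2*p*(8 + p))
A(z(-1)) + 36925 = 2*(-1)*(8 - 1) + 36925 = 2*(-1)*7 + 36925 = -14 + 36925 = 36911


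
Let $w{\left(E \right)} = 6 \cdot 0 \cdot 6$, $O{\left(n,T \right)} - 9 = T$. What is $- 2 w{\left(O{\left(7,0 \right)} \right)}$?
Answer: $0$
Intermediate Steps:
$O{\left(n,T \right)} = 9 + T$
$w{\left(E \right)} = 0$ ($w{\left(E \right)} = 0 \cdot 6 = 0$)
$- 2 w{\left(O{\left(7,0 \right)} \right)} = \left(-2\right) 0 = 0$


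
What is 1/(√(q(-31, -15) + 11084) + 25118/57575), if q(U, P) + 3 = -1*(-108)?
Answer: -1446168850/37089568399201 + 3314880625*√11189/37089568399201 ≈ 0.0094149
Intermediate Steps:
q(U, P) = 105 (q(U, P) = -3 - 1*(-108) = -3 + 108 = 105)
1/(√(q(-31, -15) + 11084) + 25118/57575) = 1/(√(105 + 11084) + 25118/57575) = 1/(√11189 + 25118*(1/57575)) = 1/(√11189 + 25118/57575) = 1/(25118/57575 + √11189)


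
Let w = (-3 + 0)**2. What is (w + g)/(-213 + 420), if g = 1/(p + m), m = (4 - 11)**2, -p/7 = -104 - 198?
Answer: 19468/447741 ≈ 0.043481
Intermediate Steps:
p = 2114 (p = -7*(-104 - 198) = -7*(-302) = 2114)
w = 9 (w = (-3)**2 = 9)
m = 49 (m = (-7)**2 = 49)
g = 1/2163 (g = 1/(2114 + 49) = 1/2163 ≈ 0.00046232)
(w + g)/(-213 + 420) = (9 + 1/2163)/(-213 + 420) = (19468/2163)/207 = (19468/2163)*(1/207) = 19468/447741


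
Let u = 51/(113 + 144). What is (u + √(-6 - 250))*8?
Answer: 408/257 + 128*I ≈ 1.5875 + 128.0*I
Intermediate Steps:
u = 51/257 ≈ 0.19844
(u + √(-6 - 250))*8 = (51/257 + √(-6 - 250))*8 = (51/257 + √(-256))*8 = (51/257 + 16*I)*8 = 408/257 + 128*I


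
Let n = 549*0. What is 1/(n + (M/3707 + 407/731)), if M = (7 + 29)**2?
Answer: 2709817/2456125 ≈ 1.1033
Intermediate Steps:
M = 1296 (M = 36**2 = 1296)
n = 0
1/(n + (M/3707 + 407/731)) = 1/(0 + (1296/3707 + 407/731)) = 1/(0 + 2456125/2709817) = 1/(2456125/2709817) = 2709817/2456125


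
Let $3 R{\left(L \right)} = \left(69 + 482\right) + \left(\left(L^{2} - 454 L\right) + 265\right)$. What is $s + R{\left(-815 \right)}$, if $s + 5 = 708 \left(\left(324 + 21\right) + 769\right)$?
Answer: $1133724$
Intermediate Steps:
$s = 788707$ ($s = -5 + 708 \left(\left(324 + 21\right) + 769\right) = -5 + 708 \left(345 + 769\right) = -5 + 708 \cdot 1114 = -5 + 788712 = 788707$)
$R{\left(L \right)} = 272 - \frac{454 L}{3} + \frac{L^{2}}{3}$ ($R{\left(L \right)} = \frac{\left(69 + 482\right) + \left(\left(L^{2} - 454 L\right) + 265\right)}{3} = \frac{551 + \left(265 + L^{2} - 454 L\right)}{3} = \frac{816 + L^{2} - 454 L}{3} = 272 - \frac{454 L}{3} + \frac{L^{2}}{3}$)
$s + R{\left(-815 \right)} = 788707 + \left(272 - - \frac{370010}{3} + \frac{\left(-815\right)^{2}}{3}\right) = 788707 + \left(272 + \frac{370010}{3} + \frac{1}{3} \cdot 664225\right) = 788707 + \left(272 + \frac{370010}{3} + \frac{664225}{3}\right) = 788707 + 345017 = 1133724$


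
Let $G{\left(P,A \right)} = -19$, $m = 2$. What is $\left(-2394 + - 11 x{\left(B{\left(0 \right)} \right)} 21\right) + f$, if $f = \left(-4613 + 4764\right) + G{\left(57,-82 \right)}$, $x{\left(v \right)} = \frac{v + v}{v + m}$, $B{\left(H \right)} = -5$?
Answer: $-3032$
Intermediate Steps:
$x{\left(v \right)} = \frac{2 v}{2 + v}$ ($x{\left(v \right)} = \frac{v + v}{v + 2} = \frac{2 v}{2 + v}$)
$f = 132$ ($f = \left(-4613 + 4764\right) - 19 = 151 - 19 = 132$)
$\left(-2394 + - 11 x{\left(B{\left(0 \right)} \right)} 21\right) + f = \left(-2394 + - 11 \cdot 2 \left(-5\right) \frac{1}{2 - 5} \cdot 21\right) + 132 = \left(-2394 + - 11 \cdot 2 \left(-5\right) \frac{1}{-3} \cdot 21\right) + 132 = \left(-2394 + - 11 \cdot 2 \left(-5\right) \left(- \frac{1}{3}\right) 21\right) + 132 = \left(-2394 + \left(-11\right) \frac{10}{3} \cdot 21\right) + 132 = \left(-2394 - 770\right) + 132 = -3164 + 132 = -3032$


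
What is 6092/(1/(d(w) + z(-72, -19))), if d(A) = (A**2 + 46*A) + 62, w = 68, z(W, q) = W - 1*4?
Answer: 47139896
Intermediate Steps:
z(W, q) = -4 + W (z(W, q) = W - 4 = -4 + W)
d(A) = 62 + A**2 + 46*A
6092/(1/(d(w) + z(-72, -19))) = 6092/(1/((62 + 68**2 + 46*68) + (-4 - 72))) = 6092/(1/((62 + 4624 + 3128) - 76)) = 6092/(1/(7814 - 76)) = 6092/(1/7738) = 6092*7738 = 47139896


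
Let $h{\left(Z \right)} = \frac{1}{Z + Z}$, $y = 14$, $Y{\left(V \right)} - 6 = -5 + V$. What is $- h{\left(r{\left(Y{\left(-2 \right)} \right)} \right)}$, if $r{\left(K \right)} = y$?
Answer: $- \frac{1}{28} \approx -0.035714$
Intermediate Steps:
$Y{\left(V \right)} = 1 + V$ ($Y{\left(V \right)} = 6 + \left(-5 + V\right) = 1 + V$)
$r{\left(K \right)} = 14$
$h{\left(Z \right)} = \frac{1}{2 Z}$
$- h{\left(r{\left(Y{\left(-2 \right)} \right)} \right)} = - \frac{1}{2 \cdot 14} = \left(-1\right) \frac{1}{28} = - \frac{1}{28}$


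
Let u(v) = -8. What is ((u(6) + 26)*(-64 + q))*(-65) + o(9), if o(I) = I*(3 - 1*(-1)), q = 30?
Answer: 39816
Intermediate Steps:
o(I) = 4*I (o(I) = I*(3 + 1) = I*4 = 4*I)
((u(6) + 26)*(-64 + q))*(-65) + o(9) = ((-8 + 26)*(-64 + 30))*(-65) + 4*9 = (18*(-34))*(-65) + 36 = -612*(-65) + 36 = 39780 + 36 = 39816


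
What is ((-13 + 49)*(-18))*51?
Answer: -33048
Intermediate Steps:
((-13 + 49)*(-18))*51 = (36*(-18))*51 = -648*51 = -33048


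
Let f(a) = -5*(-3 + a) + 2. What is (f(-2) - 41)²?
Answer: 196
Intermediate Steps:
f(a) = 17 - 5*a (f(a) = (15 - 5*a) + 2 = 17 - 5*a)
(f(-2) - 41)² = ((17 - 5*(-2)) - 41)² = ((17 + 10) - 41)² = (27 - 41)² = (-14)² = 196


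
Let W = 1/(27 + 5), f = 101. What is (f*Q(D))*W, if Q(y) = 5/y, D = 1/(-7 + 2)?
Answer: -2525/32 ≈ -78.906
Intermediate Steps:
W = 1/32 ≈ 0.031250
D = -⅕ (D = 1/(-5) = -⅕ ≈ -0.20000)
(f*Q(D))*W = (101*(5/(-⅕)))*(1/32) = (101*(5*(-5)))*(1/32) = (101*(-25))*(1/32) = -2525*1/32 = -2525/32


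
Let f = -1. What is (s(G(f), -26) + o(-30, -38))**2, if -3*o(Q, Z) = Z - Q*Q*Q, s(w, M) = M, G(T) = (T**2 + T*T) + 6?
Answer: 731161600/9 ≈ 8.1240e+7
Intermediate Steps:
G(T) = 6 + 2*T**2 (G(T) = (T**2 + T**2) + 6 = 2*T**2 + 6 = 6 + 2*T**2)
o(Q, Z) = -Z/3 + Q**3/3 (o(Q, Z) = -(Z - Q*Q*Q)/3 = -(Z - Q**2*Q)/3 = -(Z - Q**3)/3 = -Z/3 + Q**3/3)
(s(G(f), -26) + o(-30, -38))**2 = (-26 + (-1/3*(-38) + (1/3)*(-30)**3))**2 = (-26 + (38/3 + (1/3)*(-27000)))**2 = (-26 + (38/3 - 9000))**2 = (-26 - 26962/3)**2 = (-27040/3)**2 = 731161600/9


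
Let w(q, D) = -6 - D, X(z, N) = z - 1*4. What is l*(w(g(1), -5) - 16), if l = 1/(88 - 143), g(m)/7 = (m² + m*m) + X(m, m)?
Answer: 17/55 ≈ 0.30909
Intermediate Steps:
X(z, N) = -4 + z (X(z, N) = z - 4 = -4 + z)
g(m) = -28 + 7*m + 14*m² (g(m) = 7*((m² + m*m) + (-4 + m)) = 7*((m² + m²) + (-4 + m)) = 7*(2*m² + (-4 + m)) = 7*(-4 + m + 2*m²) = -28 + 7*m + 14*m²)
l = -1/55 (l = 1/(-55) = -1/55 ≈ -0.018182)
l*(w(g(1), -5) - 16) = -((-6 - 1*(-5)) - 16)/55 = -((-6 + 5) - 16)/55 = -(-1 - 16)/55 = -1/55*(-17) = 17/55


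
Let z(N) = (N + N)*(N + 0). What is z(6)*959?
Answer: 69048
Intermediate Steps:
z(N) = 2*N² (z(N) = (2*N)*N = 2*N²)
z(6)*959 = (2*6²)*959 = (2*36)*959 = 72*959 = 69048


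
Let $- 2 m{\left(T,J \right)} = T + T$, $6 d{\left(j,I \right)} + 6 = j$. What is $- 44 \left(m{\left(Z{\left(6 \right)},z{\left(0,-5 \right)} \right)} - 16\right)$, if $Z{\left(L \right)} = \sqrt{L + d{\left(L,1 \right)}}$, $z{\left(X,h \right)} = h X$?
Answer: $704 + 44 \sqrt{6} \approx 811.78$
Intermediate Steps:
$d{\left(j,I \right)} = -1 + \frac{j}{6}$
$z{\left(X,h \right)} = X h$
$Z{\left(L \right)} = \sqrt{-1 + \frac{7 L}{6}}$ ($Z{\left(L \right)} = \sqrt{L + \left(-1 + \frac{L}{6}\right)} = \sqrt{-1 + \frac{7 L}{6}}$)
$m{\left(T,J \right)} = - T$ ($m{\left(T,J \right)} = - \frac{T + T}{2} = - \frac{2 T}{2} = - T$)
$- 44 \left(m{\left(Z{\left(6 \right)},z{\left(0,-5 \right)} \right)} - 16\right) = - 44 \left(- \frac{\sqrt{-36 + 42 \cdot 6}}{6} - 16\right) = - 44 \left(- \frac{\sqrt{-36 + 252}}{6} - 16\right) = - 44 \left(- \frac{\sqrt{216}}{6} - 16\right) = - 44 \left(- \frac{6 \sqrt{6}}{6} - 16\right) = - 44 \left(- \sqrt{6} - 16\right) = - 44 \left(-16 - \sqrt{6}\right) = 704 + 44 \sqrt{6}$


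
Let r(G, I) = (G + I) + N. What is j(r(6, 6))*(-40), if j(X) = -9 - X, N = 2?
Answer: 920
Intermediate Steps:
r(G, I) = 2 + G + I (r(G, I) = (G + I) + 2 = 2 + G + I)
j(r(6, 6))*(-40) = (-9 - (2 + 6 + 6))*(-40) = (-9 - 1*14)*(-40) = (-9 - 14)*(-40) = -23*(-40) = 920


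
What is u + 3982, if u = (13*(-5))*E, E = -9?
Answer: 4567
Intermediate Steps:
u = 585 (u = (13*(-5))*(-9) = -65*(-9) = 585)
u + 3982 = 585 + 3982 = 4567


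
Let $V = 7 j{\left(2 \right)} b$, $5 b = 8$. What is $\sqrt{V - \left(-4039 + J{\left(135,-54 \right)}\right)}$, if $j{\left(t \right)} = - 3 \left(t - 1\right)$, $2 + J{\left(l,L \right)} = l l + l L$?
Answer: $\frac{i \sqrt{173190}}{5} \approx 83.232 i$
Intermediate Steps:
$b = \frac{8}{5}$ ($b = \frac{1}{5} \cdot 8 = \frac{8}{5} \approx 1.6$)
$J{\left(l,L \right)} = -2 + l^{2} + L l$ ($J{\left(l,L \right)} = -2 + \left(l l + l L\right) = -2 + \left(l^{2} + L l\right) = -2 + l^{2} + L l$)
$j{\left(t \right)} = 3 - 3 t$ ($j{\left(t \right)} = - 3 \left(-1 + t\right) = 3 - 3 t$)
$V = - \frac{168}{5}$ ($V = 7 \left(3 - 6\right) \frac{8}{5} = 7 \left(-3\right) \frac{8}{5} = \left(-21\right) \frac{8}{5} = - \frac{168}{5} \approx -33.6$)
$\sqrt{V - \left(-4039 + J{\left(135,-54 \right)}\right)} = \sqrt{- \frac{168}{5} + \left(4039 - \left(-2 + 135^{2} - 7290\right)\right)} = \sqrt{- \frac{168}{5} + \left(4039 - \left(-2 + 18225 - 7290\right)\right)} = \sqrt{- \frac{168}{5} + \left(4039 - 10933\right)} = \sqrt{- \frac{168}{5} - 6894} = \sqrt{- \frac{34638}{5}} = \frac{i \sqrt{173190}}{5}$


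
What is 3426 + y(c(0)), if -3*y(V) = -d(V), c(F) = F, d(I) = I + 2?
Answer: 10280/3 ≈ 3426.7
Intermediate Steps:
d(I) = 2 + I
y(V) = 2/3 + V/3 (y(V) = -(-1)*(2 + V)/3 = -(-2 - V)/3 = 2/3 + V/3)
3426 + y(c(0)) = 3426 + (2/3 + (1/3)*0) = 3426 + (2/3 + 0) = 3426 + 2/3 = 10280/3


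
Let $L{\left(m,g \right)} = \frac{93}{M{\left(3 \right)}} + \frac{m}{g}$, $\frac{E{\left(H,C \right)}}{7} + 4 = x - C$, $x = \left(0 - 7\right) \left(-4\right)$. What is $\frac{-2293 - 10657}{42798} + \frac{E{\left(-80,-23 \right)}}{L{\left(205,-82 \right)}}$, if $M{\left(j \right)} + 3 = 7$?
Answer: $\frac{3946237}{253731} \approx 15.553$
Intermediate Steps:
$M{\left(j \right)} = 4$ ($M{\left(j \right)} = -3 + 7 = 4$)
$x = 28$ ($x = \left(-7\right) \left(-4\right) = 28$)
$E{\left(H,C \right)} = 168 - 7 C$ ($E{\left(H,C \right)} = -28 + 7 \left(28 - C\right) = -28 - \left(-196 + 7 C\right) = 168 - 7 C$)
$L{\left(m,g \right)} = \frac{93}{4} + \frac{m}{g}$
$\frac{-2293 - 10657}{42798} + \frac{E{\left(-80,-23 \right)}}{L{\left(205,-82 \right)}} = \frac{-2293 - 10657}{42798} + \frac{168 - -161}{\frac{93}{4} + \frac{205}{-82}} = \left(-2293 - 10657\right) \frac{1}{42798} + \frac{168 + 161}{\frac{93}{4} + 205 \left(- \frac{1}{82}\right)} = \left(-12950\right) \frac{1}{42798} + \frac{329}{\frac{93}{4} - \frac{5}{2}} = - \frac{925}{3057} + \frac{329}{\frac{83}{4}} = - \frac{925}{3057} + 329 \cdot \frac{4}{83} = - \frac{925}{3057} + \frac{1316}{83} = \frac{3946237}{253731}$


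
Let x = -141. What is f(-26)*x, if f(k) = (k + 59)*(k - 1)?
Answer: 125631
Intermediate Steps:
f(k) = (-1 + k)*(59 + k) (f(k) = (59 + k)*(-1 + k) = (-1 + k)*(59 + k))
f(-26)*x = (-59 + (-26)² + 58*(-26))*(-141) = (-59 + 676 - 1508)*(-141) = -891*(-141) = 125631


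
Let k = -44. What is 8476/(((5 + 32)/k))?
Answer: -372944/37 ≈ -10080.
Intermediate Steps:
8476/(((5 + 32)/k)) = 8476/(((5 + 32)/(-44))) = 8476/((-1/44*37)) = 8476/(-37/44) = 8476*(-44/37) = -372944/37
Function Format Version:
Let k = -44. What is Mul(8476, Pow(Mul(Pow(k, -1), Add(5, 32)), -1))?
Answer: Rational(-372944, 37) ≈ -10080.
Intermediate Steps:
Mul(8476, Pow(Mul(Pow(k, -1), Add(5, 32)), -1)) = Mul(8476, Pow(Mul(Pow(-44, -1), Add(5, 32)), -1)) = Mul(8476, Pow(Mul(Rational(-1, 44), 37), -1)) = Mul(8476, Pow(Rational(-37, 44), -1)) = Mul(8476, Rational(-44, 37)) = Rational(-372944, 37)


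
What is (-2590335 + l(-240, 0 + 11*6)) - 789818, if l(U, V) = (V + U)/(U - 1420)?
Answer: -2805526903/830 ≈ -3.3802e+6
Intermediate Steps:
l(U, V) = (U + V)/(-1420 + U)
(-2590335 + l(-240, 0 + 11*6)) - 789818 = (-2590335 + (-240 + (0 + 11*6))/(-1420 - 240)) - 789818 = (-2590335 + (-240 + (0 + 66))/(-1660)) - 789818 = (-2590335 - (-240 + 66)/1660) - 789818 = (-2590335 - 1/1660*(-174)) - 789818 = (-2590335 + 87/830) - 789818 = -2149977963/830 - 789818 = -2805526903/830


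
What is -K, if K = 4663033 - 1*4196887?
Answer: -466146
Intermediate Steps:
K = 466146 (K = 4663033 - 4196887 = 466146)
-K = -1*466146 = -466146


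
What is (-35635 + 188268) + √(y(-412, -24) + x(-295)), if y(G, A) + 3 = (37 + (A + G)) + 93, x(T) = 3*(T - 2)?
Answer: 152633 + 20*I*√3 ≈ 1.5263e+5 + 34.641*I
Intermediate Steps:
x(T) = -6 + 3*T (x(T) = 3*(-2 + T) = -6 + 3*T)
y(G, A) = 127 + A + G (y(G, A) = -3 + ((37 + (A + G)) + 93) = -3 + ((37 + A + G) + 93) = -3 + (130 + A + G) = 127 + A + G)
(-35635 + 188268) + √(y(-412, -24) + x(-295)) = (-35635 + 188268) + √((127 - 24 - 412) + (-6 + 3*(-295))) = 152633 + √(-309 + (-6 - 885)) = 152633 + √(-309 - 891) = 152633 + √(-1200) = 152633 + 20*I*√3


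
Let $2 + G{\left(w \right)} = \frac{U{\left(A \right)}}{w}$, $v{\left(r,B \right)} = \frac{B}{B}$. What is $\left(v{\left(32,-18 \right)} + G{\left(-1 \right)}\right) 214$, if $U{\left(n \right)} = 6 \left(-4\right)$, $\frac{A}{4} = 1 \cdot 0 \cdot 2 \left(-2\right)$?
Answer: $4922$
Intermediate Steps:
$v{\left(r,B \right)} = 1$
$A = 0$ ($A = 4 \cdot 1 \cdot 0 \cdot 2 \left(-2\right) = 4 \cdot 0 \cdot 2 \left(-2\right) = 4 \cdot 0 \left(-2\right) = 4 \cdot 0 = 0$)
$U{\left(n \right)} = -24$
$G{\left(w \right)} = -2 - \frac{24}{w}$
$\left(v{\left(32,-18 \right)} + G{\left(-1 \right)}\right) 214 = \left(1 - \left(2 + \frac{24}{-1}\right)\right) 214 = \left(1 - -22\right) 214 = \left(1 + \left(-2 + 24\right)\right) 214 = \left(1 + 22\right) 214 = 23 \cdot 214 = 4922$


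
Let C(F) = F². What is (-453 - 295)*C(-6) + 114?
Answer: -26814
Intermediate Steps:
(-453 - 295)*C(-6) + 114 = (-453 - 295)*(-6)² + 114 = -748*36 + 114 = -26928 + 114 = -26814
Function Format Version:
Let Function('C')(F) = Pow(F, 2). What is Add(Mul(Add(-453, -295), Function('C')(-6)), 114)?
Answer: -26814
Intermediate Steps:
Add(Mul(Add(-453, -295), Function('C')(-6)), 114) = Add(Mul(Add(-453, -295), Pow(-6, 2)), 114) = Add(Mul(-748, 36), 114) = Add(-26928, 114) = -26814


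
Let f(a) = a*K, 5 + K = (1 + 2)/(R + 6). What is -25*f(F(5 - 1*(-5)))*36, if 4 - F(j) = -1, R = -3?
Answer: 18000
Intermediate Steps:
K = -4 (K = -5 + (1 + 2)/(-3 + 6) = -5 + 3/3 = -5 + 3*(⅓) = -5 + 1 = -4)
F(j) = 5 (F(j) = 4 - 1*(-1) = 4 + 1 = 5)
f(a) = -4*a (f(a) = a*(-4) = -4*a)
-25*f(F(5 - 1*(-5)))*36 = -(-100)*5*36 = -25*(-20)*36 = 500*36 = 18000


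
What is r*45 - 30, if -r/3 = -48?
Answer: 6450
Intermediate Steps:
r = 144 (r = -3*(-48) = 144)
r*45 - 30 = 144*45 - 30 = 6480 - 30 = 6450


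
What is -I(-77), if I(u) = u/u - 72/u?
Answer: -149/77 ≈ -1.9351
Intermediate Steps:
I(u) = 1 - 72/u
-I(-77) = -(-72 - 77)/(-77) = -(-1)*(-149)/77 = -1*149/77 = -149/77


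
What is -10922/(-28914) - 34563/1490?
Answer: -491540401/21540930 ≈ -22.819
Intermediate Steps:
-10922/(-28914) - 34563/1490 = -10922*(-1/28914) - 34563*1/1490 = 5461/14457 - 34563/1490 = -491540401/21540930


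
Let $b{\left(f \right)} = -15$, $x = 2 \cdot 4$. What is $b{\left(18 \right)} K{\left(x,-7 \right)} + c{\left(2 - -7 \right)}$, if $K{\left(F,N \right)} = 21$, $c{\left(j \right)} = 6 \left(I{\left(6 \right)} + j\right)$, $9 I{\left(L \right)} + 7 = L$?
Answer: $- \frac{785}{3} \approx -261.67$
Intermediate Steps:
$x = 8$
$I{\left(L \right)} = - \frac{7}{9} + \frac{L}{9}$
$c{\left(j \right)} = - \frac{2}{3} + 6 j$ ($c{\left(j \right)} = 6 \left(\left(- \frac{7}{9} + \frac{1}{9} \cdot 6\right) + j\right) = 6 \left(\left(- \frac{7}{9} + \frac{2}{3}\right) + j\right) = 6 \left(- \frac{1}{9} + j\right) = - \frac{2}{3} + 6 j$)
$b{\left(18 \right)} K{\left(x,-7 \right)} + c{\left(2 - -7 \right)} = \left(-15\right) 21 - \left(\frac{2}{3} - 6 \left(2 - -7\right)\right) = -315 - \left(\frac{2}{3} - 6 \left(2 + 7\right)\right) = -315 + \left(- \frac{2}{3} + 6 \cdot 9\right) = -315 + \left(- \frac{2}{3} + 54\right) = -315 + \frac{160}{3} = - \frac{785}{3}$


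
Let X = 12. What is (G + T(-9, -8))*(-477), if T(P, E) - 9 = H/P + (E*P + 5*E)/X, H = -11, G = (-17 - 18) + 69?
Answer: -22366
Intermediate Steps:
G = 34 (G = -35 + 69 = 34)
T(P, E) = 9 - 11/P + 5*E/12 + E*P/12 (T(P, E) = 9 + (-11/P + (E*P + 5*E)/12) = 9 + (-11/P + (5*E + E*P)*(1/12)) = 9 + (-11/P + (5*E/12 + E*P/12)) = 9 + (-11/P + 5*E/12 + E*P/12) = 9 - 11/P + 5*E/12 + E*P/12)
(G + T(-9, -8))*(-477) = (34 + (1/12)*(-132 - 9*(108 + 5*(-8) - 8*(-9)))/(-9))*(-477) = (34 + (1/12)*(-1/9)*(-132 - 9*(108 - 40 + 72)))*(-477) = (34 + (1/12)*(-1/9)*(-132 - 9*140))*(-477) = (34 + (1/12)*(-1/9)*(-132 - 1260))*(-477) = (34 + (1/12)*(-1/9)*(-1392))*(-477) = (34 + 116/9)*(-477) = (422/9)*(-477) = -22366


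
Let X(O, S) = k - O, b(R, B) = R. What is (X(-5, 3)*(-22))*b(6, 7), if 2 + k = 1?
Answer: -528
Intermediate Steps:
k = -1 (k = -2 + 1 = -1)
X(O, S) = -1 - O
(X(-5, 3)*(-22))*b(6, 7) = ((-1 - 1*(-5))*(-22))*6 = ((-1 + 5)*(-22))*6 = (4*(-22))*6 = -88*6 = -528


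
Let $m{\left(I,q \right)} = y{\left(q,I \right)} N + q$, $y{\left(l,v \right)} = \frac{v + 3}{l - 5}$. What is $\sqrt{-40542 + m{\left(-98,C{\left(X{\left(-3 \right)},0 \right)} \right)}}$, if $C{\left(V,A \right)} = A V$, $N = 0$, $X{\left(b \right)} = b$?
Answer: $i \sqrt{40542} \approx 201.35 i$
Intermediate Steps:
$y{\left(l,v \right)} = \frac{3 + v}{-5 + l}$
$m{\left(I,q \right)} = q$ ($m{\left(I,q \right)} = \frac{3 + I}{-5 + q} 0 + q = 0 + q = q$)
$\sqrt{-40542 + m{\left(-98,C{\left(X{\left(-3 \right)},0 \right)} \right)}} = \sqrt{-40542 + 0 \left(-3\right)} = \sqrt{-40542 + 0} = \sqrt{-40542} = i \sqrt{40542}$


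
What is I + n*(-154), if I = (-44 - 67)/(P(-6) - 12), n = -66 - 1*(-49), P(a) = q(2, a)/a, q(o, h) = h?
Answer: 28909/11 ≈ 2628.1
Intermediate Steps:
P(a) = 1 (P(a) = a/a = 1)
n = -17 (n = -66 + 49 = -17)
I = 111/11 (I = (-44 - 67)/(1 - 12) = -111/(-11) = -111*(-1/11) = 111/11 ≈ 10.091)
I + n*(-154) = 111/11 - 17*(-154) = 111/11 + 2618 = 28909/11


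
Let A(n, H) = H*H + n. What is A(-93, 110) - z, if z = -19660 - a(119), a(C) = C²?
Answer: 45828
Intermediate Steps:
A(n, H) = n + H² (A(n, H) = H² + n = n + H²)
z = -33821 (z = -19660 - 1*119² = -19660 - 1*14161 = -19660 - 14161 = -33821)
A(-93, 110) - z = (-93 + 110²) - 1*(-33821) = (-93 + 12100) + 33821 = 12007 + 33821 = 45828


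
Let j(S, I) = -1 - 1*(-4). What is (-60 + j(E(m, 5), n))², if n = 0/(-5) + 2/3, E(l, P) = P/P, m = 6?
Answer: 3249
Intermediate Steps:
E(l, P) = 1
n = ⅔ (n = 0*(-⅕) + 2*(⅓) = 0 + ⅔ = ⅔ ≈ 0.66667)
j(S, I) = 3 (j(S, I) = -1 + 4 = 3)
(-60 + j(E(m, 5), n))² = (-60 + 3)² = (-57)² = 3249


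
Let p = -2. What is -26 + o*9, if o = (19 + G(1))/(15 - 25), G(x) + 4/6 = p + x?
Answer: -208/5 ≈ -41.600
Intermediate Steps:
G(x) = -8/3 + x (G(x) = -2/3 + (-2 + x) = -8/3 + x)
o = -26/15 (o = (19 + (-8/3 + 1))/(15 - 25) = (19 - 5/3)/(-10) = (52/3)*(-1/10) = -26/15 ≈ -1.7333)
-26 + o*9 = -26 - 26/15*9 = -26 - 78/5 = -208/5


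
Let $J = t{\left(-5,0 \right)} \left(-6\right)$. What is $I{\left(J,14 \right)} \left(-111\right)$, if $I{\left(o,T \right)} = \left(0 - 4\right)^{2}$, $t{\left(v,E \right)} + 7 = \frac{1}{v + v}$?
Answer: $-1776$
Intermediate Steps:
$t{\left(v,E \right)} = -7 + \frac{1}{2 v}$ ($t{\left(v,E \right)} = -7 + \frac{1}{v + v} = -7 + \frac{1}{2 v}$)
$J = \frac{213}{5}$ ($J = \left(-7 + \frac{1}{2 \left(-5\right)}\right) \left(-6\right) = \left(-7 + \frac{1}{2} \left(- \frac{1}{5}\right)\right) \left(-6\right) = \left(-7 - \frac{1}{10}\right) \left(-6\right) = \left(- \frac{71}{10}\right) \left(-6\right) = \frac{213}{5} \approx 42.6$)
$I{\left(o,T \right)} = 16$ ($I{\left(o,T \right)} = \left(-4\right)^{2} = 16$)
$I{\left(J,14 \right)} \left(-111\right) = 16 \left(-111\right) = -1776$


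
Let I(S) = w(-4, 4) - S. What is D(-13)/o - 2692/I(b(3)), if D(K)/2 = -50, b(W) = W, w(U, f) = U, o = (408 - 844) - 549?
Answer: 530464/1379 ≈ 384.67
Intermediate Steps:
o = -985 (o = -436 - 549 = -985)
D(K) = -100 (D(K) = 2*(-50) = -100)
I(S) = -4 - S
D(-13)/o - 2692/I(b(3)) = -100/(-985) - 2692/(-4 - 1*3) = -100*(-1/985) - 2692/(-4 - 3) = 20/197 - 2692/(-7) = 20/197 - 2692*(-⅐) = 20/197 + 2692/7 = 530464/1379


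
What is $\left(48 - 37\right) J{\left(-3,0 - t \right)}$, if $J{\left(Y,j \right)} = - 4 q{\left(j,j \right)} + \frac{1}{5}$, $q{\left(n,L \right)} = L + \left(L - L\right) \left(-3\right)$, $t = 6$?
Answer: $\frac{1331}{5} \approx 266.2$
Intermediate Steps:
$q{\left(n,L \right)} = L$ ($q{\left(n,L \right)} = L + 0 \left(-3\right) = L + 0 = L$)
$J{\left(Y,j \right)} = \frac{1}{5} - 4 j$ ($J{\left(Y,j \right)} = - 4 j + \frac{1}{5} = \frac{1}{5} - 4 j$)
$\left(48 - 37\right) J{\left(-3,0 - t \right)} = \left(48 - 37\right) \left(\frac{1}{5} - 4 \left(0 - 6\right)\right) = 11 \left(\frac{1}{5} - 4 \left(0 - 6\right)\right) = 11 \left(\frac{1}{5} - -24\right) = 11 \left(\frac{1}{5} + 24\right) = 11 \cdot \frac{121}{5} = \frac{1331}{5}$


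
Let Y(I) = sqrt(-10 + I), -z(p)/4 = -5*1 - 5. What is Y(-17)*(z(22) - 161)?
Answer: -363*I*sqrt(3) ≈ -628.73*I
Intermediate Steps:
z(p) = 40 (z(p) = -4*(-5*1 - 5) = -4*(-5 - 5) = -4*(-10) = 40)
Y(-17)*(z(22) - 161) = sqrt(-10 - 17)*(40 - 161) = sqrt(-27)*(-121) = (3*I*sqrt(3))*(-121) = -363*I*sqrt(3)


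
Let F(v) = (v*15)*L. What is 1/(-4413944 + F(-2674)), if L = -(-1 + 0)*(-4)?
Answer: -1/4253504 ≈ -2.3510e-7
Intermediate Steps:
L = -4 (L = -1*(-1)*(-4) = 1*(-4) = -4)
F(v) = -60*v (F(v) = (v*15)*(-4) = (15*v)*(-4) = -60*v)
1/(-4413944 + F(-2674)) = 1/(-4413944 - 60*(-2674)) = 1/(-4413944 + 160440) = 1/(-4253504) = -1/4253504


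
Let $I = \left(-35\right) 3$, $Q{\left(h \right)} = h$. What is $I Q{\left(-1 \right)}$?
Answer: $105$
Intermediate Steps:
$I = -105$
$I Q{\left(-1 \right)} = \left(-105\right) \left(-1\right) = 105$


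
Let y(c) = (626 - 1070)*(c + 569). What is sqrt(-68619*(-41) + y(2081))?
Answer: sqrt(1636779) ≈ 1279.4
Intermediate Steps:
y(c) = -252636 - 444*c (y(c) = -444*(569 + c) = -252636 - 444*c)
sqrt(-68619*(-41) + y(2081)) = sqrt(-68619*(-41) + (-252636 - 444*2081)) = sqrt(2813379 + (-252636 - 923964)) = sqrt(2813379 - 1176600) = sqrt(1636779)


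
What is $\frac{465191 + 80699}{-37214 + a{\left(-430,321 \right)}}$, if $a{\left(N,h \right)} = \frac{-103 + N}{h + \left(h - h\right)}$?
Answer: $- \frac{175230690}{11946227} \approx -14.668$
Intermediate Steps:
$a{\left(N,h \right)} = \frac{-103 + N}{h}$ ($a{\left(N,h \right)} = \frac{-103 + N}{h + 0} = \frac{-103 + N}{h}$)
$\frac{465191 + 80699}{-37214 + a{\left(-430,321 \right)}} = \frac{465191 + 80699}{-37214 + \frac{-103 - 430}{321}} = \frac{545890}{-37214 + \frac{1}{321} \left(-533\right)} = \frac{545890}{-37214 - \frac{533}{321}} = \frac{545890}{- \frac{11946227}{321}} = 545890 \left(- \frac{321}{11946227}\right) = - \frac{175230690}{11946227}$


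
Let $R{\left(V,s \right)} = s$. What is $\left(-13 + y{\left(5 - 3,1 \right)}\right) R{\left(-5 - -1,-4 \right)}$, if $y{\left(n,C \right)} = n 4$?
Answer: $20$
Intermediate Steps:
$y{\left(n,C \right)} = 4 n$
$\left(-13 + y{\left(5 - 3,1 \right)}\right) R{\left(-5 - -1,-4 \right)} = \left(-13 + 4 \left(5 - 3\right)\right) \left(-4\right) = \left(-13 + 4 \cdot 2\right) \left(-4\right) = \left(-13 + 8\right) \left(-4\right) = \left(-5\right) \left(-4\right) = 20$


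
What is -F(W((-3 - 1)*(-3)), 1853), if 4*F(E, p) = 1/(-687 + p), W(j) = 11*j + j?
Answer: -1/4664 ≈ -0.00021441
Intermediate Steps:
W(j) = 12*j
F(E, p) = 1/(4*(-687 + p))
-F(W((-3 - 1)*(-3)), 1853) = -1/(4*(-687 + 1853)) = -1/(4*1166) = -1*1/4664 = -1/4664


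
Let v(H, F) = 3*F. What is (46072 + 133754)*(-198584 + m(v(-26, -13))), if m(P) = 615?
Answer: -35599973394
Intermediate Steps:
(46072 + 133754)*(-198584 + m(v(-26, -13))) = (46072 + 133754)*(-198584 + 615) = 179826*(-197969) = -35599973394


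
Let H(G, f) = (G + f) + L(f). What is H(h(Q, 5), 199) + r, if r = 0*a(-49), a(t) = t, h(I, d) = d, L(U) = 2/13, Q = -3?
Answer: 2654/13 ≈ 204.15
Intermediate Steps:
L(U) = 2/13 (L(U) = 2*(1/13) = 2/13)
H(G, f) = 2/13 + G + f (H(G, f) = (G + f) + 2/13 = 2/13 + G + f)
r = 0 (r = 0*(-49) = 0)
H(h(Q, 5), 199) + r = (2/13 + 5 + 199) + 0 = 2654/13 + 0 = 2654/13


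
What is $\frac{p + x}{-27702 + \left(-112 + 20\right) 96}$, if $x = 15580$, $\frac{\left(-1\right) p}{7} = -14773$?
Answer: $- \frac{118991}{36534} \approx -3.257$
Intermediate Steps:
$p = 103411$ ($p = \left(-7\right) \left(-14773\right) = 103411$)
$\frac{p + x}{-27702 + \left(-112 + 20\right) 96} = \frac{103411 + 15580}{-27702 + \left(-112 + 20\right) 96} = \frac{118991}{-27702 - 8832} = \frac{118991}{-36534} = 118991 \left(- \frac{1}{36534}\right) = - \frac{118991}{36534}$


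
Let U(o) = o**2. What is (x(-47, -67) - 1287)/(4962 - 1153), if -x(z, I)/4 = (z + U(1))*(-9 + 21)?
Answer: 921/3809 ≈ 0.24180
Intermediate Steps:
x(z, I) = -48 - 48*z (x(z, I) = -4*(z + 1**2)*(-9 + 21) = -4*(z + 1)*12 = -4*(1 + z)*12 = -4*(12 + 12*z) = -48 - 48*z)
(x(-47, -67) - 1287)/(4962 - 1153) = ((-48 - 48*(-47)) - 1287)/(4962 - 1153) = ((-48 + 2256) - 1287)/3809 = (2208 - 1287)*(1/3809) = 921*(1/3809) = 921/3809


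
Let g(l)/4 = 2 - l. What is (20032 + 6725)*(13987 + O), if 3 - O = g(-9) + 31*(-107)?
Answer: 461906091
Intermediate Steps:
g(l) = 8 - 4*l (g(l) = 4*(2 - l) = 8 - 4*l)
O = 3276 (O = 3 - ((8 - 4*(-9)) + 31*(-107)) = 3 - ((8 + 36) - 3317) = 3 - (44 - 3317) = 3 - 1*(-3273) = 3 + 3273 = 3276)
(20032 + 6725)*(13987 + O) = (20032 + 6725)*(13987 + 3276) = 26757*17263 = 461906091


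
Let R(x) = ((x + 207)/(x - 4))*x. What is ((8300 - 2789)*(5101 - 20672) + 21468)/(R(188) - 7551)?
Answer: 3946354398/328781 ≈ 12003.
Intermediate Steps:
R(x) = x*(207 + x)/(-4 + x) (R(x) = ((207 + x)/(-4 + x))*x = x*(207 + x)/(-4 + x))
((8300 - 2789)*(5101 - 20672) + 21468)/(R(188) - 7551) = ((8300 - 2789)*(5101 - 20672) + 21468)/(188*(207 + 188)/(-4 + 188) - 7551) = (5511*(-15571) + 21468)/(188*395/184 - 7551) = (-85811781 + 21468)/(188*(1/184)*395 - 7551) = -85790313/(18565/46 - 7551) = -85790313/(-328781/46) = -85790313*(-46/328781) = 3946354398/328781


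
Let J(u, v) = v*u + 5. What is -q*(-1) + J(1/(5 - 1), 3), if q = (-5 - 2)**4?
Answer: 9627/4 ≈ 2406.8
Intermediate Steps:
q = 2401 (q = (-7)**4 = 2401)
J(u, v) = 5 + u*v (J(u, v) = u*v + 5 = 5 + u*v)
-q*(-1) + J(1/(5 - 1), 3) = -1*2401*(-1) + (5 + 3/(5 - 1)) = -2401*(-1) + (5 + 3/4) = 2401 + (5 + (1/4)*3) = 2401 + (5 + 3/4) = 2401 + 23/4 = 9627/4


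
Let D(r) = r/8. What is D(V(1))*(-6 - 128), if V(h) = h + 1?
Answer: -67/2 ≈ -33.500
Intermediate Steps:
V(h) = 1 + h
D(r) = r/8 (D(r) = r*(1/8) = r/8)
D(V(1))*(-6 - 128) = ((1 + 1)/8)*(-6 - 128) = ((1/8)*2)*(-134) = (1/4)*(-134) = -67/2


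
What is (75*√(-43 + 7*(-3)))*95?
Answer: 57000*I ≈ 57000.0*I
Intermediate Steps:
(75*√(-43 + 7*(-3)))*95 = (75*√(-43 - 21))*95 = (75*√(-64))*95 = (75*(8*I))*95 = (600*I)*95 = 57000*I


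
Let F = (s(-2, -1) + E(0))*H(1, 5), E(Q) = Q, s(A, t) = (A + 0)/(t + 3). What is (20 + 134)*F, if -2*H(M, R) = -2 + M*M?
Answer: -77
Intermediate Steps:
s(A, t) = A/(3 + t)
H(M, R) = 1 - M²/2 (H(M, R) = -(-2 + M*M)/2 = -(-2 + M²)/2 = 1 - M²/2)
F = -½ (F = (-2/(3 - 1) + 0)*(1 - ½*1²) = (-2/2 + 0)*(1 - ½*1) = (-2*½ + 0)*(1 - ½) = (-1 + 0)*(½) = -1*½ = -½ ≈ -0.50000)
(20 + 134)*F = (20 + 134)*(-½) = 154*(-½) = -77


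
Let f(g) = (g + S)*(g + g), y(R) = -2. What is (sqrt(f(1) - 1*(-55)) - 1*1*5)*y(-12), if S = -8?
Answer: 10 - 2*sqrt(41) ≈ -2.8062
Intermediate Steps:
f(g) = 2*g*(-8 + g) (f(g) = (g - 8)*(g + g) = (-8 + g)*(2*g) = 2*g*(-8 + g))
(sqrt(f(1) - 1*(-55)) - 1*1*5)*y(-12) = (sqrt(2*1*(-8 + 1) - 1*(-55)) - 1*1*5)*(-2) = (sqrt(2*1*(-7) + 55) - 1*5)*(-2) = (sqrt(-14 + 55) - 5)*(-2) = (sqrt(41) - 5)*(-2) = (-5 + sqrt(41))*(-2) = 10 - 2*sqrt(41)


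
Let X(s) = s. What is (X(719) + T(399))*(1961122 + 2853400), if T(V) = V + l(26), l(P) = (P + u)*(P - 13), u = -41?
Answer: 4443803806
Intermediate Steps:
l(P) = (-41 + P)*(-13 + P) (l(P) = (P - 41)*(P - 13) = (-41 + P)*(-13 + P))
T(V) = -195 + V (T(V) = V + (533 + 26² - 54*26) = V + (533 + 676 - 1404) = V - 195 = -195 + V)
(X(719) + T(399))*(1961122 + 2853400) = (719 + (-195 + 399))*(1961122 + 2853400) = (719 + 204)*4814522 = 923*4814522 = 4443803806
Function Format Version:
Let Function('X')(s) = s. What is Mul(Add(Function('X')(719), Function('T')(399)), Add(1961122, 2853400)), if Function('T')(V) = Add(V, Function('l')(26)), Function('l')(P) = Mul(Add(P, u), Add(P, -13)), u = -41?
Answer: 4443803806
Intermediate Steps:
Function('l')(P) = Mul(Add(-41, P), Add(-13, P)) (Function('l')(P) = Mul(Add(P, -41), Add(P, -13)) = Mul(Add(-41, P), Add(-13, P)))
Function('T')(V) = Add(-195, V) (Function('T')(V) = Add(V, Add(533, Pow(26, 2), Mul(-54, 26))) = Add(V, Add(533, 676, -1404)) = Add(V, -195) = Add(-195, V))
Mul(Add(Function('X')(719), Function('T')(399)), Add(1961122, 2853400)) = Mul(Add(719, Add(-195, 399)), Add(1961122, 2853400)) = Mul(Add(719, 204), 4814522) = Mul(923, 4814522) = 4443803806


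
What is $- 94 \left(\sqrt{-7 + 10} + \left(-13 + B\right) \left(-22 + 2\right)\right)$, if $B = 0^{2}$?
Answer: $-24440 - 94 \sqrt{3} \approx -24603.0$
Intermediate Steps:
$B = 0$
$- 94 \left(\sqrt{-7 + 10} + \left(-13 + B\right) \left(-22 + 2\right)\right) = - 94 \left(\sqrt{-7 + 10} + \left(-13 + 0\right) \left(-22 + 2\right)\right) = - 94 \left(\sqrt{3} - -260\right) = - 94 \left(\sqrt{3} + 260\right) = - 94 \left(260 + \sqrt{3}\right) = -24440 - 94 \sqrt{3}$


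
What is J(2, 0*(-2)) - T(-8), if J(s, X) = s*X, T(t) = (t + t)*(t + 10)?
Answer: 32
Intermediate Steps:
T(t) = 2*t*(10 + t) (T(t) = (2*t)*(10 + t) = 2*t*(10 + t))
J(s, X) = X*s
J(2, 0*(-2)) - T(-8) = (0*(-2))*2 - 2*(-8)*(10 - 8) = 0*2 - 2*(-8)*2 = 0 - 1*(-32) = 0 + 32 = 32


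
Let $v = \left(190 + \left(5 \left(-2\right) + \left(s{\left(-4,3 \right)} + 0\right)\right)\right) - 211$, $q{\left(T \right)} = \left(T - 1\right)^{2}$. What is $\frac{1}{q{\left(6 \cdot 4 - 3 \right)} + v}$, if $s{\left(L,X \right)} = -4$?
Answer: $\frac{1}{365} \approx 0.0027397$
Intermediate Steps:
$q{\left(T \right)} = \left(-1 + T\right)^{2}$
$v = -35$ ($v = \left(190 + \left(5 \left(-2\right) + \left(-4 + 0\right)\right)\right) - 211 = \left(190 - 14\right) - 211 = 176 - 211 = -35$)
$\frac{1}{q{\left(6 \cdot 4 - 3 \right)} + v} = \frac{1}{\left(-1 + \left(6 \cdot 4 - 3\right)\right)^{2} - 35} = \frac{1}{\left(-1 + \left(24 - 3\right)\right)^{2} - 35} = \frac{1}{\left(-1 + 21\right)^{2} - 35} = \frac{1}{20^{2} - 35} = \frac{1}{400 - 35} = \frac{1}{365}$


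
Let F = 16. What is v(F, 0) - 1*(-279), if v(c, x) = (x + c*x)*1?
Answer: 279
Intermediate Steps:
v(c, x) = x + c*x
v(F, 0) - 1*(-279) = 0*(1 + 16) - 1*(-279) = 0*17 + 279 = 0 + 279 = 279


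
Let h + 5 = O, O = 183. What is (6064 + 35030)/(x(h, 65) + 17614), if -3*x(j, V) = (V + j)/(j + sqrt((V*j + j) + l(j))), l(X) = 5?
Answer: 14426057576304/6183144552533 - 3328614*sqrt(11753)/6183144552533 ≈ 2.3331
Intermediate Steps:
h = 178 (h = -5 + 183 = 178)
x(j, V) = -(V + j)/(3*(j + sqrt(5 + j + V*j))) (x(j, V) = -(V + j)/(3*(j + sqrt((V*j + j) + 5))) = -(V + j)/(3*(j + sqrt((j + V*j) + 5))) = -(V + j)/(3*(j + sqrt(5 + j + V*j))))
(6064 + 35030)/(x(h, 65) + 17614) = (6064 + 35030)/((-1*65 - 1*178)/(3*(178 + sqrt(5 + 178 + 65*178))) + 17614) = 41094/((-65 - 178)/(3*(178 + sqrt(5 + 178 + 11570))) + 17614) = 41094/((1/3)*(-243)/(178 + sqrt(11753)) + 17614) = 41094/(-81/(178 + sqrt(11753)) + 17614) = 41094/(17614 - 81/(178 + sqrt(11753)))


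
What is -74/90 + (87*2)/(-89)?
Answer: -11123/4005 ≈ -2.7773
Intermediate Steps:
-74/90 + (87*2)/(-89) = -74*1/90 + 174*(-1/89) = -37/45 - 174/89 = -11123/4005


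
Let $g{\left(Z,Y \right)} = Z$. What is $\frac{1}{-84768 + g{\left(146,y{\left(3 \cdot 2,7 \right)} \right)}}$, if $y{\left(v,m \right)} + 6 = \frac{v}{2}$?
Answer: $- \frac{1}{84622} \approx -1.1817 \cdot 10^{-5}$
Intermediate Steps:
$y{\left(v,m \right)} = -6 + \frac{v}{2}$
$\frac{1}{-84768 + g{\left(146,y{\left(3 \cdot 2,7 \right)} \right)}} = \frac{1}{-84768 + 146} = \frac{1}{-84622} = - \frac{1}{84622}$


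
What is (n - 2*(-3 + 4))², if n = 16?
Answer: 196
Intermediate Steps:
(n - 2*(-3 + 4))² = (16 - 2*(-3 + 4))² = (16 - 2*1)² = (16 - 2)² = 14² = 196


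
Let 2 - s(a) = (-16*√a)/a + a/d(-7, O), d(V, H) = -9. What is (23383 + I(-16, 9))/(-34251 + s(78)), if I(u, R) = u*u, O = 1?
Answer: -94700647041/137170849549 - 567336*√78/137170849549 ≈ -0.69042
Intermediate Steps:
I(u, R) = u²
s(a) = 2 + 16/√a + a/9 (s(a) = 2 - ((-16*√a)/a + a/(-9)) = 2 - (-16/√a + a*(-⅑)) = 2 - (-16/√a - a/9) = 2 + (16/√a + a/9) = 2 + 16/√a + a/9)
(23383 + I(-16, 9))/(-34251 + s(78)) = (23383 + (-16)²)/(-34251 + (2 + 16/√78 + (⅑)*78)) = (23383 + 256)/(-34251 + (2 + 16*(√78/78) + 26/3)) = 23639/(-34251 + (2 + 8*√78/39 + 26/3)) = 23639/(-34251 + (32/3 + 8*√78/39)) = 23639/(-102721/3 + 8*√78/39)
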